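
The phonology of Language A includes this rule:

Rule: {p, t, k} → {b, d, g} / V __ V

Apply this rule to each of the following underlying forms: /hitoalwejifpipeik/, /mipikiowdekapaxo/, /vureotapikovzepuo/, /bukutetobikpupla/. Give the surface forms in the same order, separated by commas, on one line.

hidoalwejifpibeik, mibigiowdegabaxo, vureodabigovzebuo, bugudedobikpupla

/hitoalwejifpipeik/: /t/ is a voiceless stop between vowels /i/ and /o/, so it voices to [d]. /p/ is a voiceless stop between vowels /i/ and /e/, so it voices to [b]. → [hidoalwejifpibeik].
/mipikiowdekapaxo/: /p/ is a voiceless stop between vowels /i/ and /i/, so it voices to [b]. /k/ is a voiceless stop between vowels /i/ and /i/, so it voices to [g]. /k/ is a voiceless stop between vowels /e/ and /a/, so it voices to [g]. /p/ is a voiceless stop between vowels /a/ and /a/, so it voices to [b]. → [mibigiowdegabaxo].
/vureotapikovzepuo/: /t/ is a voiceless stop between vowels /o/ and /a/, so it voices to [d]. /p/ is a voiceless stop between vowels /a/ and /i/, so it voices to [b]. /k/ is a voiceless stop between vowels /i/ and /o/, so it voices to [g]. /p/ is a voiceless stop between vowels /e/ and /u/, so it voices to [b]. → [vureodabigovzebuo].
/bukutetobikpupla/: /k/ is a voiceless stop between vowels /u/ and /u/, so it voices to [g]. /t/ is a voiceless stop between vowels /u/ and /e/, so it voices to [d]. /t/ is a voiceless stop between vowels /e/ and /o/, so it voices to [d]. → [bugudedobikpupla].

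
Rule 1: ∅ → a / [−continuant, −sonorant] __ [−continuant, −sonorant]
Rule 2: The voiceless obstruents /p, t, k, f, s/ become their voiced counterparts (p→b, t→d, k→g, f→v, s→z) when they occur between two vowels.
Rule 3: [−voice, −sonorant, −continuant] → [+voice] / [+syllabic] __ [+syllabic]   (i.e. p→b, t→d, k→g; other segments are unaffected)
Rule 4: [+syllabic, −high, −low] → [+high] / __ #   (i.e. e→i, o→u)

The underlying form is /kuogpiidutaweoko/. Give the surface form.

kuogabiidudaweogu

Rule 1 (stop-cluster a-epenthesis): /g/ and /p/ form a stop–stop cluster, so [a] is inserted between them. /kuogpiidutaweoko/ → kuogapiidutaweoko.
Rule 2 (intervocalic voicing): /p/ is a voiceless obstruent between vowels /a/ and /i/, so it voices to [b]. /t/ is a voiceless obstruent between vowels /u/ and /a/, so it voices to [d]. /k/ is a voiceless obstruent between vowels /o/ and /o/, so it voices to [g]. /kuogapiidutaweoko/ → kuogabiidudaweogo.
Rule 3 (intervocalic voicing): no segment meets the environment; /kuogabiidudaweogo/ is unchanged.
Rule 4 (final vowel raising): /o/ is a mid vowel in word-final position, so it raises to [u]. /kuogabiidudaweogo/ → kuogabiidudaweogu.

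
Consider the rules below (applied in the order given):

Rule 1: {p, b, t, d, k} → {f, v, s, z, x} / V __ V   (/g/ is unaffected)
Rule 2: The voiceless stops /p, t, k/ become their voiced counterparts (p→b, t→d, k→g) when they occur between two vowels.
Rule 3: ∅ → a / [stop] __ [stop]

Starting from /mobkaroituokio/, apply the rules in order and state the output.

Rule 1 (intervocalic spirantization): /t/ is a stop between vowels /i/ and /u/, so it spirantizes to the fricative [s]. /k/ is a stop between vowels /o/ and /i/, so it spirantizes to the fricative [x]. /mobkaroituokio/ → mobkaroisuoxio.
Rule 2 (intervocalic voicing): no segment meets the environment; /mobkaroisuoxio/ is unchanged.
Rule 3 (stop-cluster a-epenthesis): /b/ and /k/ form a stop–stop cluster, so [a] is inserted between them. /mobkaroisuoxio/ → mobakaroisuoxio.

mobakaroisuoxio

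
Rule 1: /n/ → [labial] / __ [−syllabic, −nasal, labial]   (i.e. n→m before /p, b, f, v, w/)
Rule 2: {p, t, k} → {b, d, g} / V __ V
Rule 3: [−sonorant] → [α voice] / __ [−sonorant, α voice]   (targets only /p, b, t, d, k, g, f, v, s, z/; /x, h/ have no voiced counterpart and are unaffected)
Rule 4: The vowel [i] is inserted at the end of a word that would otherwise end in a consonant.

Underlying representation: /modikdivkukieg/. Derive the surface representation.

modigdifkugiegi

Rule 1 (nasal place assimilation): no segment meets the environment; /modikdivkukieg/ is unchanged.
Rule 2 (intervocalic voicing): /k/ is a voiceless stop between vowels /u/ and /i/, so it voices to [g]. /modikdivkukieg/ → modikdivkugieg.
Rule 3 (regressive voicing assimilation): /k/ precedes the voiced obstruent /d/, so it voices to [g] by assimilation. /v/ precedes the voiceless obstruent /k/, so it devoices to [f] by assimilation. /modikdivkugieg/ → modigdifkugieg.
Rule 4 (final i-epenthesis): the form ends in the consonant /g/, so [i] is inserted word-finally. /modigdifkugieg/ → modigdifkugiegi.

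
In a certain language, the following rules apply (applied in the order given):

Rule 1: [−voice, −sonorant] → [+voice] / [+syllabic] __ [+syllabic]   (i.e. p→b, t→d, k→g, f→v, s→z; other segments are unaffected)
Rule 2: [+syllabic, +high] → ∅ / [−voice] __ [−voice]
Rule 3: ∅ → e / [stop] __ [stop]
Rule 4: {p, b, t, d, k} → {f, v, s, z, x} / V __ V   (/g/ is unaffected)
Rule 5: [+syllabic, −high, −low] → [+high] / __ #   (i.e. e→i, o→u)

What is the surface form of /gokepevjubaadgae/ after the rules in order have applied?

Rule 1 (intervocalic voicing): /k/ is a voiceless obstruent between vowels /o/ and /e/, so it voices to [g]. /p/ is a voiceless obstruent between vowels /e/ and /e/, so it voices to [b]. /gokepevjubaadgae/ → gogebevjubaadgae.
Rule 2 (high vowel syncope): no segment meets the environment; /gogebevjubaadgae/ is unchanged.
Rule 3 (stop-cluster e-epenthesis): /d/ and /g/ form a stop–stop cluster, so [e] is inserted between them. /gogebevjubaadgae/ → gogebevjubaadegae.
Rule 4 (intervocalic spirantization): /b/ is a stop between vowels /e/ and /e/, so it spirantizes to the fricative [v]. /b/ is a stop between vowels /u/ and /a/, so it spirantizes to the fricative [v]. /d/ is a stop between vowels /a/ and /e/, so it spirantizes to the fricative [z]. /gogebevjubaadegae/ → gogevevjuvaazegae.
Rule 5 (final vowel raising): /e/ is a mid vowel in word-final position, so it raises to [i]. /gogevevjuvaazegae/ → gogevevjuvaazegai.

gogevevjuvaazegai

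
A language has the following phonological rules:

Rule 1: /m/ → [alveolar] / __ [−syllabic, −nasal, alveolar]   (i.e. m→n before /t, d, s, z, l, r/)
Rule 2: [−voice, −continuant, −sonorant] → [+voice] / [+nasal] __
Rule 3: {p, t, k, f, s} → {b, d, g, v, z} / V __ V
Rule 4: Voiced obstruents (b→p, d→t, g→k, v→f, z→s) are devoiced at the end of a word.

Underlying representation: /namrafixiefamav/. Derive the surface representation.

Rule 1 (nasal place assimilation): /m/ precedes the alveolar consonant /r/, so it assimilates in place to [n]. /namrafixiefamav/ → nanrafixiefamav.
Rule 2 (post-nasal voicing): no segment meets the environment; /nanrafixiefamav/ is unchanged.
Rule 3 (intervocalic voicing): /f/ is a voiceless obstruent between vowels /a/ and /i/, so it voices to [v]. /f/ is a voiceless obstruent between vowels /e/ and /a/, so it voices to [v]. /nanrafixiefamav/ → nanravixievamav.
Rule 4 (final devoicing): /v/ is a voiced obstruent in word-final position, so it devoices to [f]. /nanravixievamav/ → nanravixievamaf.

nanravixievamaf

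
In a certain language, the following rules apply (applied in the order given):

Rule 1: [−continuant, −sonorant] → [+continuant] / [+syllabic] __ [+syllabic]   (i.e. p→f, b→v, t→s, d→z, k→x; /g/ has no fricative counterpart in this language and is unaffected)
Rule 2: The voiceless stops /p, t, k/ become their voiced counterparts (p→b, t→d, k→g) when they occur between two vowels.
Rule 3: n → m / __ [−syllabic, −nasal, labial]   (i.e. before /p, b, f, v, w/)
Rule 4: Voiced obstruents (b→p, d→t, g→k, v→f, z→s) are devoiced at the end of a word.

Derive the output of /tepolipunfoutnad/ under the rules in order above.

tefolifumfoutnat

Rule 1 (intervocalic spirantization): /p/ is a stop between vowels /e/ and /o/, so it spirantizes to the fricative [f]. /p/ is a stop between vowels /i/ and /u/, so it spirantizes to the fricative [f]. /tepolipunfoutnad/ → tefolifunfoutnad.
Rule 2 (intervocalic voicing): no segment meets the environment; /tefolifunfoutnad/ is unchanged.
Rule 3 (nasal place assimilation): /n/ precedes the labial consonant /f/, so it assimilates in place to [m]. /tefolifunfoutnad/ → tefolifumfoutnad.
Rule 4 (final devoicing): /d/ is a voiced obstruent in word-final position, so it devoices to [t]. /tefolifumfoutnad/ → tefolifumfoutnat.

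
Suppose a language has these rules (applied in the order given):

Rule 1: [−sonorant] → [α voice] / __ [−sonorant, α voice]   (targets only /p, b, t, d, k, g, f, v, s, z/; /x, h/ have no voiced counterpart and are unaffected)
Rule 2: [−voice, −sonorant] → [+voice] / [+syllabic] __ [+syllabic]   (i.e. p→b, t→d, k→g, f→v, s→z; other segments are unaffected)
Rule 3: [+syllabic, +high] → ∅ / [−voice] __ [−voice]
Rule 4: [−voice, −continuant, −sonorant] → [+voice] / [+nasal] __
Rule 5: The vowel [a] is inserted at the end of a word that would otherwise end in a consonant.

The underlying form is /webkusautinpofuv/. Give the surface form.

wepkuzaudinbovuva

Rule 1 (regressive voicing assimilation): /b/ precedes the voiceless obstruent /k/, so it devoices to [p] by assimilation. /webkusautinpofuv/ → wepkusautinpofuv.
Rule 2 (intervocalic voicing): /s/ is a voiceless obstruent between vowels /u/ and /a/, so it voices to [z]. /t/ is a voiceless obstruent between vowels /u/ and /i/, so it voices to [d]. /f/ is a voiceless obstruent between vowels /o/ and /u/, so it voices to [v]. /wepkusautinpofuv/ → wepkuzaudinpovuv.
Rule 3 (high vowel syncope): no segment meets the environment; /wepkuzaudinpovuv/ is unchanged.
Rule 4 (post-nasal voicing): /p/ is a voiceless stop immediately after the nasal /n/, so it voices to [b]. /wepkuzaudinpovuv/ → wepkuzaudinbovuv.
Rule 5 (final a-epenthesis): the form ends in the consonant /v/, so [a] is inserted word-finally. /wepkuzaudinbovuv/ → wepkuzaudinbovuva.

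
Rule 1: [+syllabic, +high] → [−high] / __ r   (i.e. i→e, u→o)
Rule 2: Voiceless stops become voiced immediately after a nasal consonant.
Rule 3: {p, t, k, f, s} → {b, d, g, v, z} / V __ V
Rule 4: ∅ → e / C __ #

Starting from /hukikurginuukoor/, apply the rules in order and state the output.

Rule 1 (pre-rhotic lowering): /u/ is a high vowel immediately before /r/, so it lowers to [o]. /hukikurginuukoor/ → hukikorginuukoor.
Rule 2 (post-nasal voicing): no segment meets the environment; /hukikorginuukoor/ is unchanged.
Rule 3 (intervocalic voicing): /k/ is a voiceless obstruent between vowels /u/ and /i/, so it voices to [g]. /k/ is a voiceless obstruent between vowels /i/ and /o/, so it voices to [g]. /k/ is a voiceless obstruent between vowels /u/ and /o/, so it voices to [g]. /hukikorginuukoor/ → hugigorginuugoor.
Rule 4 (final e-epenthesis): the form ends in the consonant /r/, so [e] is inserted word-finally. /hugigorginuugoor/ → hugigorginuugoore.

hugigorginuugoore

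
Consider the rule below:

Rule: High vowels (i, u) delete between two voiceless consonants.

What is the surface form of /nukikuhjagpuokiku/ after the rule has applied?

/i/ is a high vowel flanked by voiceless consonants /k/ and /k/, so it deletes.
/u/ is a high vowel flanked by voiceless consonants /k/ and /h/, so it deletes.
/i/ is a high vowel flanked by voiceless consonants /k/ and /k/, so it deletes.
The other instances of /u/ do not occur in the required environment and remain unchanged.
Surface form: [nukkhjagpuokku].

nukkhjagpuokku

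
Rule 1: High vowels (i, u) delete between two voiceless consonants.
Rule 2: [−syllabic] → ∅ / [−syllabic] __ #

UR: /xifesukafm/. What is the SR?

Rule 1 (high vowel syncope): /i/ is a high vowel flanked by voiceless consonants /x/ and /f/, so it deletes. /u/ is a high vowel flanked by voiceless consonants /s/ and /k/, so it deletes. /xifesukafm/ → xfeskafm.
Rule 2 (final cluster simplification): /m/ is the second consonant of a word-final cluster /fm/, so it deletes. /xfeskafm/ → xfeskaf.

xfeskaf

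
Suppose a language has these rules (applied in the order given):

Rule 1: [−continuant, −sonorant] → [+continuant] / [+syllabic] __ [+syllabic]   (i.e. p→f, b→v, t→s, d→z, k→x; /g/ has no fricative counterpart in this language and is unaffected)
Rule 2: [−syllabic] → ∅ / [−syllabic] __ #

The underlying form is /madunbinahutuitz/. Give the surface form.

Rule 1 (intervocalic spirantization): /d/ is a stop between vowels /a/ and /u/, so it spirantizes to the fricative [z]. /t/ is a stop between vowels /u/ and /u/, so it spirantizes to the fricative [s]. /madunbinahutuitz/ → mazunbinahusuitz.
Rule 2 (final cluster simplification): /z/ is the second consonant of a word-final cluster /tz/, so it deletes. /mazunbinahusuitz/ → mazunbinahusuit.

mazunbinahusuit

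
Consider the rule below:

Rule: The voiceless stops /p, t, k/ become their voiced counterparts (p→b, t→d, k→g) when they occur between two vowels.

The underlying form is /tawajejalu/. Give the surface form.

tawajejalu

No segment of /tawajejalu/ meets the structural description of the rule, so the form surfaces unchanged.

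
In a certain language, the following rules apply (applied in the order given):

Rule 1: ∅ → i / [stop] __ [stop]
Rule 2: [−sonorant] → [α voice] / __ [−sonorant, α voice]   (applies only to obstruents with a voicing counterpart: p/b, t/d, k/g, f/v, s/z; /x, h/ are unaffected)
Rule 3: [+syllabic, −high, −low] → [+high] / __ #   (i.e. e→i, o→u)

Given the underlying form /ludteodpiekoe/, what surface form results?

Rule 1 (stop-cluster i-epenthesis): /d/ and /t/ form a stop–stop cluster, so [i] is inserted between them. /d/ and /p/ form a stop–stop cluster, so [i] is inserted between them. /ludteodpiekoe/ → luditeodipiekoe.
Rule 2 (regressive voicing assimilation): no segment meets the environment; /luditeodipiekoe/ is unchanged.
Rule 3 (final vowel raising): /e/ is a mid vowel in word-final position, so it raises to [i]. /luditeodipiekoe/ → luditeodipiekoi.

luditeodipiekoi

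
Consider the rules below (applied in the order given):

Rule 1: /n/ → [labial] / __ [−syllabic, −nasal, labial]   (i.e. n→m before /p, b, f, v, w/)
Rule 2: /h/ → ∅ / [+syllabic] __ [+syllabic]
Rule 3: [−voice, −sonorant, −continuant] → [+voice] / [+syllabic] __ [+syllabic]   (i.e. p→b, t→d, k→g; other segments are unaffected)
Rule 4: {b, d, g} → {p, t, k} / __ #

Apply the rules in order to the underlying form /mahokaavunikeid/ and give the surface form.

Rule 1 (nasal place assimilation): no segment meets the environment; /mahokaavunikeid/ is unchanged.
Rule 2 (intervocalic h-deletion): /h/ occurs between vowels /a/ and /o/, so it deletes. /mahokaavunikeid/ → maokaavunikeid.
Rule 3 (intervocalic voicing): /k/ is a voiceless stop between vowels /o/ and /a/, so it voices to [g]. /k/ is a voiceless stop between vowels /i/ and /e/, so it voices to [g]. /maokaavunikeid/ → maogaavunigeid.
Rule 4 (final devoicing): /d/ is a voiced stop in word-final position, so it devoices to [t]. /maogaavunigeid/ → maogaavunigeit.

maogaavunigeit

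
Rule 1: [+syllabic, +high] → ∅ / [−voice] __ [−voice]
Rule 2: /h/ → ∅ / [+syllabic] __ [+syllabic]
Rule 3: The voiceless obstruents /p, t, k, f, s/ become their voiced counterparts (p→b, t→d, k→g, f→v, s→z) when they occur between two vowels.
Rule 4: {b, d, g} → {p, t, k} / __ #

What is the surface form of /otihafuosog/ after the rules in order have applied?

Rule 1 (high vowel syncope): /i/ is a high vowel flanked by voiceless consonants /t/ and /h/, so it deletes. /otihafuosog/ → othafuosog.
Rule 2 (intervocalic h-deletion): no segment meets the environment; /othafuosog/ is unchanged.
Rule 3 (intervocalic voicing): /f/ is a voiceless obstruent between vowels /a/ and /u/, so it voices to [v]. /s/ is a voiceless obstruent between vowels /o/ and /o/, so it voices to [z]. /othafuosog/ → othavuozog.
Rule 4 (final devoicing): /g/ is a voiced stop in word-final position, so it devoices to [k]. /othavuozog/ → othavuozok.

othavuozok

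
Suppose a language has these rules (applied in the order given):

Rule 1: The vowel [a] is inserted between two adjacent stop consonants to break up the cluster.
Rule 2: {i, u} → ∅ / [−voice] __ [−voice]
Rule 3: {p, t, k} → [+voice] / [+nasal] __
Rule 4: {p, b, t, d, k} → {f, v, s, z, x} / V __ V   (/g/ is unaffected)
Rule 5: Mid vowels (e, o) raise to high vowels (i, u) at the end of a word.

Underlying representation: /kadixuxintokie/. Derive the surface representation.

Rule 1 (stop-cluster a-epenthesis): no segment meets the environment; /kadixuxintokie/ is unchanged.
Rule 2 (high vowel syncope): /u/ is a high vowel flanked by voiceless consonants /x/ and /x/, so it deletes. /kadixuxintokie/ → kadixxintokie.
Rule 3 (post-nasal voicing): /t/ is a voiceless stop immediately after the nasal /n/, so it voices to [d]. /kadixxintokie/ → kadixxindokie.
Rule 4 (intervocalic spirantization): /d/ is a stop between vowels /a/ and /i/, so it spirantizes to the fricative [z]. /k/ is a stop between vowels /o/ and /i/, so it spirantizes to the fricative [x]. /kadixxindokie/ → kazixxindoxie.
Rule 5 (final vowel raising): /e/ is a mid vowel in word-final position, so it raises to [i]. /kazixxindoxie/ → kazixxindoxii.

kazixxindoxii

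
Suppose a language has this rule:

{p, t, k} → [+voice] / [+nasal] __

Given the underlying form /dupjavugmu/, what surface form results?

dupjavugmu

No segment of /dupjavugmu/ meets the structural description of the rule, so the form surfaces unchanged.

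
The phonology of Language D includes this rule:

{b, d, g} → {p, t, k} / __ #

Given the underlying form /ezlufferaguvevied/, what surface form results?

ezlufferaguveviet

/d/ is a voiced stop in word-final position, so it devoices to [t].
The other instance of /g/ does not occur in the required environment and remains unchanged.
Surface form: [ezlufferaguveviet].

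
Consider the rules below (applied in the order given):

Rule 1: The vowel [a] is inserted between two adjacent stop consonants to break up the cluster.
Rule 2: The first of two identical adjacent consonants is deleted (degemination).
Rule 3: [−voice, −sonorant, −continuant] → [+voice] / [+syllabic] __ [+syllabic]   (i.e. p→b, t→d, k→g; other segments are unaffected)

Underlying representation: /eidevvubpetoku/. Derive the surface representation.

Rule 1 (stop-cluster a-epenthesis): /b/ and /p/ form a stop–stop cluster, so [a] is inserted between them. /eidevvubpetoku/ → eidevvubapetoku.
Rule 2 (degemination): /vv/ is a geminate; the first /v/ deletes. /eidevvubapetoku/ → eidevubapetoku.
Rule 3 (intervocalic voicing): /p/ is a voiceless stop between vowels /a/ and /e/, so it voices to [b]. /t/ is a voiceless stop between vowels /e/ and /o/, so it voices to [d]. /k/ is a voiceless stop between vowels /o/ and /u/, so it voices to [g]. /eidevubapetoku/ → eidevubabedogu.

eidevubabedogu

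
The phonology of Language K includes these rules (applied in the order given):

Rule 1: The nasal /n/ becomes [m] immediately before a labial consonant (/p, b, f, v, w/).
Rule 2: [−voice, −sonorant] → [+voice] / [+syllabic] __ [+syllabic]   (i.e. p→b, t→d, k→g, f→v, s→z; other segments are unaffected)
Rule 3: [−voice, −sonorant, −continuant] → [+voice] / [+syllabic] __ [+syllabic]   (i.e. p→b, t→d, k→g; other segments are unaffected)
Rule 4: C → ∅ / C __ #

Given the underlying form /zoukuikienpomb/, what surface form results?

zouguigiempom

Rule 1 (nasal place assimilation): /n/ precedes the labial consonant /p/, so it assimilates in place to [m]. /zoukuikienpomb/ → zoukuikiempomb.
Rule 2 (intervocalic voicing): /k/ is a voiceless obstruent between vowels /u/ and /u/, so it voices to [g]. /k/ is a voiceless obstruent between vowels /i/ and /i/, so it voices to [g]. /zoukuikiempomb/ → zouguigiempomb.
Rule 3 (intervocalic voicing): no segment meets the environment; /zouguigiempomb/ is unchanged.
Rule 4 (final cluster simplification): /b/ is the second consonant of a word-final cluster /mb/, so it deletes. /zouguigiempomb/ → zouguigiempom.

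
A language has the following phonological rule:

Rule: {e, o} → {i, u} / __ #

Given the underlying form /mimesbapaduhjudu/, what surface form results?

mimesbapaduhjudu

No segment of /mimesbapaduhjudu/ meets the structural description of the rule, so the form surfaces unchanged.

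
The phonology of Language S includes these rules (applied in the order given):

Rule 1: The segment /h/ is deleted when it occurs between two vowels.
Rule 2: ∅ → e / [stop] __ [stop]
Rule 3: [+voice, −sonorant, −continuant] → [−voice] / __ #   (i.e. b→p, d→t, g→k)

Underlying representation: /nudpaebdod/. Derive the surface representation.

nudepaebedot

Rule 1 (intervocalic h-deletion): no segment meets the environment; /nudpaebdod/ is unchanged.
Rule 2 (stop-cluster e-epenthesis): /d/ and /p/ form a stop–stop cluster, so [e] is inserted between them. /b/ and /d/ form a stop–stop cluster, so [e] is inserted between them. /nudpaebdod/ → nudepaebedod.
Rule 3 (final devoicing): /d/ is a voiced stop in word-final position, so it devoices to [t]. /nudepaebedod/ → nudepaebedot.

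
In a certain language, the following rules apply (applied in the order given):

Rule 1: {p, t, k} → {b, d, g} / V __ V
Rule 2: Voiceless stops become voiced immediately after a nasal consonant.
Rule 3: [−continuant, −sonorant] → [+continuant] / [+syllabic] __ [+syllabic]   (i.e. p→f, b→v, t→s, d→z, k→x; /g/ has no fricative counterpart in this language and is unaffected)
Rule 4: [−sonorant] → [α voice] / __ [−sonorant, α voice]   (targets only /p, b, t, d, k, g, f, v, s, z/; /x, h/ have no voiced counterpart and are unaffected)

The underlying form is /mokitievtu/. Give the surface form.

Rule 1 (intervocalic voicing): /k/ is a voiceless stop between vowels /o/ and /i/, so it voices to [g]. /t/ is a voiceless stop between vowels /i/ and /i/, so it voices to [d]. /mokitievtu/ → mogidievtu.
Rule 2 (post-nasal voicing): no segment meets the environment; /mogidievtu/ is unchanged.
Rule 3 (intervocalic spirantization): /d/ is a stop between vowels /i/ and /i/, so it spirantizes to the fricative [z]. /mogidievtu/ → mogizievtu.
Rule 4 (regressive voicing assimilation): /v/ precedes the voiceless obstruent /t/, so it devoices to [f] by assimilation. /mogizievtu/ → mogizieftu.

mogizieftu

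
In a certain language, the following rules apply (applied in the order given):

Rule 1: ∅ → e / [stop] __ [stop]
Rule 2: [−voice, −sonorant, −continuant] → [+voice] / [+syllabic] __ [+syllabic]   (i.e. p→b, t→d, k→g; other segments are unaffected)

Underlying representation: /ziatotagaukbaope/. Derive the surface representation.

Rule 1 (stop-cluster e-epenthesis): /k/ and /b/ form a stop–stop cluster, so [e] is inserted between them. /ziatotagaukbaope/ → ziatotagaukebaope.
Rule 2 (intervocalic voicing): /t/ is a voiceless stop between vowels /a/ and /o/, so it voices to [d]. /t/ is a voiceless stop between vowels /o/ and /a/, so it voices to [d]. /k/ is a voiceless stop between vowels /u/ and /e/, so it voices to [g]. /p/ is a voiceless stop between vowels /o/ and /e/, so it voices to [b]. /ziatotagaukebaope/ → ziadodagaugebaobe.

ziadodagaugebaobe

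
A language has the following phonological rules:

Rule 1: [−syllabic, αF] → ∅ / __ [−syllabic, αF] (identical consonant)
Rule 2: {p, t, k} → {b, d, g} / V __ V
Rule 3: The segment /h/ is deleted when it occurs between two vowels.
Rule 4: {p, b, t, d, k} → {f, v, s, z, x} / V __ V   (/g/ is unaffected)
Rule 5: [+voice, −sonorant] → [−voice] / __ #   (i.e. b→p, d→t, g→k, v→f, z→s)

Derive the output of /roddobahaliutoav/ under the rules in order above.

Rule 1 (degemination): /dd/ is a geminate; the first /d/ deletes. /roddobahaliutoav/ → rodobahaliutoav.
Rule 2 (intervocalic voicing): /t/ is a voiceless stop between vowels /u/ and /o/, so it voices to [d]. /rodobahaliutoav/ → rodobahaliudoav.
Rule 3 (intervocalic h-deletion): /h/ occurs between vowels /a/ and /a/, so it deletes. /rodobahaliudoav/ → rodobaaliudoav.
Rule 4 (intervocalic spirantization): /d/ is a stop between vowels /o/ and /o/, so it spirantizes to the fricative [z]. /b/ is a stop between vowels /o/ and /a/, so it spirantizes to the fricative [v]. /d/ is a stop between vowels /u/ and /o/, so it spirantizes to the fricative [z]. /rodobaaliudoav/ → rozovaaliuzoav.
Rule 5 (final devoicing): /v/ is a voiced obstruent in word-final position, so it devoices to [f]. /rozovaaliuzoav/ → rozovaaliuzoaf.

rozovaaliuzoaf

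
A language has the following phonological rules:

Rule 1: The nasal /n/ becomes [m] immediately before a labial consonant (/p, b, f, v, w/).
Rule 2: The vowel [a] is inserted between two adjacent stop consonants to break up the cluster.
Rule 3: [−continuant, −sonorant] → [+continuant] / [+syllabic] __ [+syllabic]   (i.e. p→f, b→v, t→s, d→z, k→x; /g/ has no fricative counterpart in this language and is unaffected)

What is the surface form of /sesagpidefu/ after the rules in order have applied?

sesagafizefu

Rule 1 (nasal place assimilation): no segment meets the environment; /sesagpidefu/ is unchanged.
Rule 2 (stop-cluster a-epenthesis): /g/ and /p/ form a stop–stop cluster, so [a] is inserted between them. /sesagpidefu/ → sesagapidefu.
Rule 3 (intervocalic spirantization): /p/ is a stop between vowels /a/ and /i/, so it spirantizes to the fricative [f]. /d/ is a stop between vowels /i/ and /e/, so it spirantizes to the fricative [z]. /sesagapidefu/ → sesagafizefu.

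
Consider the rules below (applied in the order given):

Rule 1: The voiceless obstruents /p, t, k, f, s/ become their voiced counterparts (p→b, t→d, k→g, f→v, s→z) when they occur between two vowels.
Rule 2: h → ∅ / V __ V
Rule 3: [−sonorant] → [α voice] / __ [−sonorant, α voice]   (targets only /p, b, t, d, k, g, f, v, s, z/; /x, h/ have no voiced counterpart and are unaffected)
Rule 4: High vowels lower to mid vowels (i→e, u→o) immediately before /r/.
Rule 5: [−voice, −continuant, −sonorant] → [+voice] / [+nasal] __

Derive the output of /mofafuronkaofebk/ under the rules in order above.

Rule 1 (intervocalic voicing): /f/ is a voiceless obstruent between vowels /o/ and /a/, so it voices to [v]. /f/ is a voiceless obstruent between vowels /a/ and /u/, so it voices to [v]. /f/ is a voiceless obstruent between vowels /o/ and /e/, so it voices to [v]. /mofafuronkaofebk/ → movavuronkaovebk.
Rule 2 (intervocalic h-deletion): no segment meets the environment; /movavuronkaovebk/ is unchanged.
Rule 3 (regressive voicing assimilation): /b/ precedes the voiceless obstruent /k/, so it devoices to [p] by assimilation. /movavuronkaovebk/ → movavuronkaovepk.
Rule 4 (pre-rhotic lowering): /u/ is a high vowel immediately before /r/, so it lowers to [o]. /movavuronkaovepk/ → movavoronkaovepk.
Rule 5 (post-nasal voicing): /k/ is a voiceless stop immediately after the nasal /n/, so it voices to [g]. /movavoronkaovepk/ → movavorongaovepk.

movavorongaovepk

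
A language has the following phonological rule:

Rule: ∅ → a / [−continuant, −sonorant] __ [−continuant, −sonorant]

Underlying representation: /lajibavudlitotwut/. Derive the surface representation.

No segment of /lajibavudlitotwut/ meets the structural description of the rule, so the form surfaces unchanged.

lajibavudlitotwut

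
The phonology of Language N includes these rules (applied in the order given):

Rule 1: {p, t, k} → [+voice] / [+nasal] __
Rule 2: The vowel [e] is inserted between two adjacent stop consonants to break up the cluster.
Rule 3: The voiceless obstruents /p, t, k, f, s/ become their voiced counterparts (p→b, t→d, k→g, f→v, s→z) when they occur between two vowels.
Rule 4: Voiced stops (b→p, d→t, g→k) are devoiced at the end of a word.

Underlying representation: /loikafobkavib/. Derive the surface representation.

loigavobegavip

Rule 1 (post-nasal voicing): no segment meets the environment; /loikafobkavib/ is unchanged.
Rule 2 (stop-cluster e-epenthesis): /b/ and /k/ form a stop–stop cluster, so [e] is inserted between them. /loikafobkavib/ → loikafobekavib.
Rule 3 (intervocalic voicing): /k/ is a voiceless obstruent between vowels /i/ and /a/, so it voices to [g]. /f/ is a voiceless obstruent between vowels /a/ and /o/, so it voices to [v]. /k/ is a voiceless obstruent between vowels /e/ and /a/, so it voices to [g]. /loikafobekavib/ → loigavobegavib.
Rule 4 (final devoicing): /b/ is a voiced stop in word-final position, so it devoices to [p]. /loigavobegavib/ → loigavobegavip.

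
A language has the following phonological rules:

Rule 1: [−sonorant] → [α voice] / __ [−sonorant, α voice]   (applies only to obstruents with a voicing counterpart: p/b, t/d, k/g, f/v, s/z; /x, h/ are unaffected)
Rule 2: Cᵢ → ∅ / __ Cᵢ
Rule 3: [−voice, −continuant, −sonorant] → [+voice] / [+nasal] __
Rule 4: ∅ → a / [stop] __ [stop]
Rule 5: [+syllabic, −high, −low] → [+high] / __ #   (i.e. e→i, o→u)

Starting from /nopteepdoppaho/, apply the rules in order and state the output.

nopateebadopahu

Rule 1 (regressive voicing assimilation): /p/ precedes the voiced obstruent /d/, so it voices to [b] by assimilation. /nopteepdoppaho/ → nopteebdoppaho.
Rule 2 (degemination): /pp/ is a geminate; the first /p/ deletes. /nopteebdoppaho/ → nopteebdopaho.
Rule 3 (post-nasal voicing): no segment meets the environment; /nopteebdopaho/ is unchanged.
Rule 4 (stop-cluster a-epenthesis): /p/ and /t/ form a stop–stop cluster, so [a] is inserted between them. /b/ and /d/ form a stop–stop cluster, so [a] is inserted between them. /nopteebdopaho/ → nopateebadopaho.
Rule 5 (final vowel raising): /o/ is a mid vowel in word-final position, so it raises to [u]. /nopateebadopaho/ → nopateebadopahu.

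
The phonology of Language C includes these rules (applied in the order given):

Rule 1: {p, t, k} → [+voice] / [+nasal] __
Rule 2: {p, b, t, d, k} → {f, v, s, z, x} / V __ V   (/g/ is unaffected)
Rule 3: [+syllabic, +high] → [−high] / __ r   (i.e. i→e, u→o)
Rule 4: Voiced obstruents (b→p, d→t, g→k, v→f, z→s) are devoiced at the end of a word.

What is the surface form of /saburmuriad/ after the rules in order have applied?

savormoriat

Rule 1 (post-nasal voicing): no segment meets the environment; /saburmuriad/ is unchanged.
Rule 2 (intervocalic spirantization): /b/ is a stop between vowels /a/ and /u/, so it spirantizes to the fricative [v]. /saburmuriad/ → savurmuriad.
Rule 3 (pre-rhotic lowering): /u/ is a high vowel immediately before /r/, so it lowers to [o]. /u/ is a high vowel immediately before /r/, so it lowers to [o]. /savurmuriad/ → savormoriad.
Rule 4 (final devoicing): /d/ is a voiced obstruent in word-final position, so it devoices to [t]. /savormoriad/ → savormoriat.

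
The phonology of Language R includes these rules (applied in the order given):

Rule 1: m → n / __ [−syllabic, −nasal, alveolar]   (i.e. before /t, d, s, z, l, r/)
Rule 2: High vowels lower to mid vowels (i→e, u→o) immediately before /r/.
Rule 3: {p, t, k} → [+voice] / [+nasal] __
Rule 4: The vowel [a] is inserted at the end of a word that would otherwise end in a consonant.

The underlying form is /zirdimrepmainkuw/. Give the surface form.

Rule 1 (nasal place assimilation): /m/ precedes the alveolar consonant /r/, so it assimilates in place to [n]. /zirdimrepmainkuw/ → zirdinrepmainkuw.
Rule 2 (pre-rhotic lowering): /i/ is a high vowel immediately before /r/, so it lowers to [e]. /zirdinrepmainkuw/ → zerdinrepmainkuw.
Rule 3 (post-nasal voicing): /k/ is a voiceless stop immediately after the nasal /n/, so it voices to [g]. /zerdinrepmainkuw/ → zerdinrepmainguw.
Rule 4 (final a-epenthesis): the form ends in the consonant /w/, so [a] is inserted word-finally. /zerdinrepmainguw/ → zerdinrepmainguwa.

zerdinrepmainguwa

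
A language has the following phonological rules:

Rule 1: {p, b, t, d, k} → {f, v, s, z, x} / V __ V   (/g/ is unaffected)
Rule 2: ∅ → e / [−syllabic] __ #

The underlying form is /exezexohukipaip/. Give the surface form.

exezexohuxifaipe

Rule 1 (intervocalic spirantization): /k/ is a stop between vowels /u/ and /i/, so it spirantizes to the fricative [x]. /p/ is a stop between vowels /i/ and /a/, so it spirantizes to the fricative [f]. /exezexohukipaip/ → exezexohuxifaip.
Rule 2 (final e-epenthesis): the form ends in the consonant /p/, so [e] is inserted word-finally. /exezexohuxifaip/ → exezexohuxifaipe.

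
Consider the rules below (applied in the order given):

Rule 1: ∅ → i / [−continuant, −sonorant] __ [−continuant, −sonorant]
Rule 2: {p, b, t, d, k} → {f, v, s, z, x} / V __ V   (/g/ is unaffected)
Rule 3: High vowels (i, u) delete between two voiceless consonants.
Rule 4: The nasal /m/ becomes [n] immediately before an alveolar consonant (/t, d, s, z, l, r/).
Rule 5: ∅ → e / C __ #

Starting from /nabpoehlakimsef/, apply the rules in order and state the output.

navifoehlaxinsefe

Rule 1 (stop-cluster i-epenthesis): /b/ and /p/ form a stop–stop cluster, so [i] is inserted between them. /nabpoehlakimsef/ → nabipoehlakimsef.
Rule 2 (intervocalic spirantization): /b/ is a stop between vowels /a/ and /i/, so it spirantizes to the fricative [v]. /p/ is a stop between vowels /i/ and /o/, so it spirantizes to the fricative [f]. /k/ is a stop between vowels /a/ and /i/, so it spirantizes to the fricative [x]. /nabipoehlakimsef/ → navifoehlaximsef.
Rule 3 (high vowel syncope): no segment meets the environment; /navifoehlaximsef/ is unchanged.
Rule 4 (nasal place assimilation): /m/ precedes the alveolar consonant /s/, so it assimilates in place to [n]. /navifoehlaximsef/ → navifoehlaxinsef.
Rule 5 (final e-epenthesis): the form ends in the consonant /f/, so [e] is inserted word-finally. /navifoehlaxinsef/ → navifoehlaxinsefe.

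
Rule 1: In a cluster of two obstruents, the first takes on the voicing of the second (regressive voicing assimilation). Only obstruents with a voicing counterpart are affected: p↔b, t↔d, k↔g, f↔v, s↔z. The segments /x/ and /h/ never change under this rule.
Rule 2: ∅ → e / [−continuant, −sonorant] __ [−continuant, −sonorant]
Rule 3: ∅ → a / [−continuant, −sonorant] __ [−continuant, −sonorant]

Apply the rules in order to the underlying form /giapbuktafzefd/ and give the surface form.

giabebuketavzevd

Rule 1 (regressive voicing assimilation): /p/ precedes the voiced obstruent /b/, so it voices to [b] by assimilation. /f/ precedes the voiced obstruent /z/, so it voices to [v] by assimilation. /f/ precedes the voiced obstruent /d/, so it voices to [v] by assimilation. /giapbuktafzefd/ → giabbuktavzevd.
Rule 2 (stop-cluster e-epenthesis): /b/ and /b/ form a stop–stop cluster, so [e] is inserted between them. /k/ and /t/ form a stop–stop cluster, so [e] is inserted between them. /giabbuktavzevd/ → giabebuketavzevd.
Rule 3 (stop-cluster a-epenthesis): no segment meets the environment; /giabebuketavzevd/ is unchanged.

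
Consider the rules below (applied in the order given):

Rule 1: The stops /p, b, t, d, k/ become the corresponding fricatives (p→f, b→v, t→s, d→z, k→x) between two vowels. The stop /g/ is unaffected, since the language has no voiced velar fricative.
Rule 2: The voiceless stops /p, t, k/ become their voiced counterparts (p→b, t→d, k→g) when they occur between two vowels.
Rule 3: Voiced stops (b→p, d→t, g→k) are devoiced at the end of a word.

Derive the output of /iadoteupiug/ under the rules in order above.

Rule 1 (intervocalic spirantization): /d/ is a stop between vowels /a/ and /o/, so it spirantizes to the fricative [z]. /t/ is a stop between vowels /o/ and /e/, so it spirantizes to the fricative [s]. /p/ is a stop between vowels /u/ and /i/, so it spirantizes to the fricative [f]. /iadoteupiug/ → iazoseufiug.
Rule 2 (intervocalic voicing): no segment meets the environment; /iazoseufiug/ is unchanged.
Rule 3 (final devoicing): /g/ is a voiced stop in word-final position, so it devoices to [k]. /iazoseufiug/ → iazoseufiuk.

iazoseufiuk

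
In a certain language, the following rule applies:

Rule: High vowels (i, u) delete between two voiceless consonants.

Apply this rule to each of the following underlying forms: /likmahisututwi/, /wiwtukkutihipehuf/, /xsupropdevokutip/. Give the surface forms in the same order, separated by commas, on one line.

likmahsttwi, wiwtkkthpehf, xspropdevoktp

/likmahisututwi/: /i/ is a high vowel flanked by voiceless consonants /h/ and /s/, so it deletes. /u/ is a high vowel flanked by voiceless consonants /s/ and /t/, so it deletes. /u/ is a high vowel flanked by voiceless consonants /t/ and /t/, so it deletes. → [likmahsttwi].
/wiwtukkutihipehuf/: /u/ is a high vowel flanked by voiceless consonants /t/ and /k/, so it deletes. /u/ is a high vowel flanked by voiceless consonants /k/ and /t/, so it deletes. /i/ is a high vowel flanked by voiceless consonants /t/ and /h/, so it deletes. /i/ is a high vowel flanked by voiceless consonants /h/ and /p/, so it deletes. /u/ is a high vowel flanked by voiceless consonants /h/ and /f/, so it deletes. → [wiwtkkthpehf].
/xsupropdevokutip/: /u/ is a high vowel flanked by voiceless consonants /s/ and /p/, so it deletes. /u/ is a high vowel flanked by voiceless consonants /k/ and /t/, so it deletes. /i/ is a high vowel flanked by voiceless consonants /t/ and /p/, so it deletes. → [xspropdevoktp].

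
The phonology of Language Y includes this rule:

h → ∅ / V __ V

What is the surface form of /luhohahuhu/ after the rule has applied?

/h/ occurs between vowels /u/ and /o/, so it deletes.
/h/ occurs between vowels /o/ and /a/, so it deletes.
/h/ occurs between vowels /a/ and /u/, so it deletes.
/h/ occurs between vowels /u/ and /u/, so it deletes.
Surface form: [luoauu].

luoauu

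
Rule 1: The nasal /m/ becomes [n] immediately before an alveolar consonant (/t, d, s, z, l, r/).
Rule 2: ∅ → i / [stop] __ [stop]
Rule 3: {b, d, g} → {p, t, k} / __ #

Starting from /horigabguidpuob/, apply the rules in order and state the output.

Rule 1 (nasal place assimilation): no segment meets the environment; /horigabguidpuob/ is unchanged.
Rule 2 (stop-cluster i-epenthesis): /b/ and /g/ form a stop–stop cluster, so [i] is inserted between them. /d/ and /p/ form a stop–stop cluster, so [i] is inserted between them. /horigabguidpuob/ → horigabiguidipuob.
Rule 3 (final devoicing): /b/ is a voiced stop in word-final position, so it devoices to [p]. /horigabiguidipuob/ → horigabiguidipuop.

horigabiguidipuop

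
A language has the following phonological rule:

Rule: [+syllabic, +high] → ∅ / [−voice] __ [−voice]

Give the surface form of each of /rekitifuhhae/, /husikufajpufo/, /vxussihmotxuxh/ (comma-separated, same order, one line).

rektfhhae, hskfajpfo, vxsshmotxxh

/rekitifuhhae/: /i/ is a high vowel flanked by voiceless consonants /k/ and /t/, so it deletes. /i/ is a high vowel flanked by voiceless consonants /t/ and /f/, so it deletes. /u/ is a high vowel flanked by voiceless consonants /f/ and /h/, so it deletes. → [rektfhhae].
/husikufajpufo/: /u/ is a high vowel flanked by voiceless consonants /h/ and /s/, so it deletes. /i/ is a high vowel flanked by voiceless consonants /s/ and /k/, so it deletes. /u/ is a high vowel flanked by voiceless consonants /k/ and /f/, so it deletes. /u/ is a high vowel flanked by voiceless consonants /p/ and /f/, so it deletes. → [hskfajpfo].
/vxussihmotxuxh/: /u/ is a high vowel flanked by voiceless consonants /x/ and /s/, so it deletes. /i/ is a high vowel flanked by voiceless consonants /s/ and /h/, so it deletes. /u/ is a high vowel flanked by voiceless consonants /x/ and /x/, so it deletes. → [vxsshmotxxh].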